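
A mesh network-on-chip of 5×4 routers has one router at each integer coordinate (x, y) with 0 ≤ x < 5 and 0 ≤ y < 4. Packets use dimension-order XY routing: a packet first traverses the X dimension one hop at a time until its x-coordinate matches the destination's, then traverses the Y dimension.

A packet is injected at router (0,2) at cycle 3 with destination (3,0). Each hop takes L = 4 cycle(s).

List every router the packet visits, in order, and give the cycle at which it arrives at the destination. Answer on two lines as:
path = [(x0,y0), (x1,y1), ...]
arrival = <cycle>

src (0,2)  cyc=3
E→(1,2)  cyc=7
E→(2,2)  cyc=11
E→(3,2)  cyc=15
S→(3,1)  cyc=19
S→(3,0)  cyc=23

path = [(0,2), (1,2), (2,2), (3,2), (3,1), (3,0)]
arrival = 23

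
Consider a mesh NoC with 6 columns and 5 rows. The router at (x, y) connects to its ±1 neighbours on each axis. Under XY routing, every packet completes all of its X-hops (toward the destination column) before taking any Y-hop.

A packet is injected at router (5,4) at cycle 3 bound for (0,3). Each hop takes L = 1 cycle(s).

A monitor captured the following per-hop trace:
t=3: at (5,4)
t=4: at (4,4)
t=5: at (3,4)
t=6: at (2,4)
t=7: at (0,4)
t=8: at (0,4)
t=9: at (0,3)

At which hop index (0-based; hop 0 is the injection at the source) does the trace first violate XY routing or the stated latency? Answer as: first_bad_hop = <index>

[1] (-1,+0) / 1c ⇒ ok
[2] (-1,+0) / 1c ⇒ ok
[3] (-1,+0) / 1c ⇒ ok
[4] (-2,+0) / 1c ⇒ BAD: non-unit step

first_bad_hop = 4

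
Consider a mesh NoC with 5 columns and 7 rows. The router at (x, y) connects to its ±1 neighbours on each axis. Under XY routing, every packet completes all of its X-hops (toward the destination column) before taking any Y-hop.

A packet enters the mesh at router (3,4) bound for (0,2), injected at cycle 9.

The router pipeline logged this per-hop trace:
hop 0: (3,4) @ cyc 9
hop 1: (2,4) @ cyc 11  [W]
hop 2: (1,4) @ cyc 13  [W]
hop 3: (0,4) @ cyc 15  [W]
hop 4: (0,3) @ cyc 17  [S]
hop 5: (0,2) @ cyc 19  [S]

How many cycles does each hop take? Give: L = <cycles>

cyc[1] − cyc[0] = 11 − 9 = 2.
Per-hop latency L = Δcyc = 2.

L = 2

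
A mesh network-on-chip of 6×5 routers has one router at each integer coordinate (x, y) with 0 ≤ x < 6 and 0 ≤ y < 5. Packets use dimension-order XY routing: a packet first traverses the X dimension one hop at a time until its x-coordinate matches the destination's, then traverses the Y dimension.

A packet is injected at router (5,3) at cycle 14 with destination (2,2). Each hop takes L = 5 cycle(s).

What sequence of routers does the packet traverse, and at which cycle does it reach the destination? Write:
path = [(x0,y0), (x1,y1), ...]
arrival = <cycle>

[0] x=5 y=3 t=14
[1] x=4 y=3 t=19 →W
[2] x=3 y=3 t=24 →W
[3] x=2 y=3 t=29 →W
[4] x=2 y=2 t=34 →S

path = [(5,3), (4,3), (3,3), (2,3), (2,2)]
arrival = 34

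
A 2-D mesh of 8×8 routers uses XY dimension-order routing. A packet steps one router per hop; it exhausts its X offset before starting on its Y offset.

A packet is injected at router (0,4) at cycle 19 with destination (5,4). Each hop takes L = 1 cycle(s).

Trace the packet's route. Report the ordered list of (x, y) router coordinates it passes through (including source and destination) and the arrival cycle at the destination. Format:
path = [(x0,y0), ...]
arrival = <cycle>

#0 — 0,4 | c19
#1 — 1,4 | c20 | E
#2 — 2,4 | c21 | E
#3 — 3,4 | c22 | E
#4 — 4,4 | c23 | E
#5 — 5,4 | c24 | E

path = [(0,4), (1,4), (2,4), (3,4), (4,4), (5,4)]
arrival = 24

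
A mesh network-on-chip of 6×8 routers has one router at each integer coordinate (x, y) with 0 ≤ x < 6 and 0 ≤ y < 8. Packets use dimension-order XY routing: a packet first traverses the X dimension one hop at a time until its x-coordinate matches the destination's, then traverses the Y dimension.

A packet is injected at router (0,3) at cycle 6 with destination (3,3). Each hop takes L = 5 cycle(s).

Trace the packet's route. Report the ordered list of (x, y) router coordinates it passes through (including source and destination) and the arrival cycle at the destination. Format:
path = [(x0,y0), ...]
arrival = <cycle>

hop 0: (0,3) @ cyc 6
hop 1: (1,3) @ cyc 11  [E]
hop 2: (2,3) @ cyc 16  [E]
hop 3: (3,3) @ cyc 21  [E]

path = [(0,3), (1,3), (2,3), (3,3)]
arrival = 21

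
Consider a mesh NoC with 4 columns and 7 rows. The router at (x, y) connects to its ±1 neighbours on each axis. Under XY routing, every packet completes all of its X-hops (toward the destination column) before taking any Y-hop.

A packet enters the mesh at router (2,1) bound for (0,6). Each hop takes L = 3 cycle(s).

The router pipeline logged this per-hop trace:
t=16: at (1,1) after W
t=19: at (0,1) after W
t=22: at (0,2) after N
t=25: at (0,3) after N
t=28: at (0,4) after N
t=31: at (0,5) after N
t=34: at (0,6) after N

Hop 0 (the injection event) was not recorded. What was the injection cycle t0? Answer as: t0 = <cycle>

t0 = 13

Hop 1 reached at cycle 16; hop k is at t0 + k·L.
So t0 = 16 − 1·3 = 13.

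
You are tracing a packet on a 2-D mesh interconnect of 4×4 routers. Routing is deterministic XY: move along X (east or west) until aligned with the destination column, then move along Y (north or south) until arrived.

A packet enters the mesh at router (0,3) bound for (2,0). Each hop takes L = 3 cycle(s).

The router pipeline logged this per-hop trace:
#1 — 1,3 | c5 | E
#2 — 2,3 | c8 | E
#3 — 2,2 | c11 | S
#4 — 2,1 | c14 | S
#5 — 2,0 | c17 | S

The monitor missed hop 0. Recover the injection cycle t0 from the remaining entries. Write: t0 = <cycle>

t0 = 2

Hop 1 reached at cycle 5; hop k is at t0 + k·L.
So t0 = 5 − 1·3 = 2.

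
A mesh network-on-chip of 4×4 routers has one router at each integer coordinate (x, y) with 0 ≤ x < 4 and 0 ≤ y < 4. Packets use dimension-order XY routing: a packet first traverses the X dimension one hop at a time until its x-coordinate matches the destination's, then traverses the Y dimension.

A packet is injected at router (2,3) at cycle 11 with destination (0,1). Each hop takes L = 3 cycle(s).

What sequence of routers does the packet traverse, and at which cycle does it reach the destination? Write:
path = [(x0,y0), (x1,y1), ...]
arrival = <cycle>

path = [(2,3), (1,3), (0,3), (0,2), (0,1)]
arrival = 23

src (2,3)  cyc=11
W→(1,3)  cyc=14
W→(0,3)  cyc=17
S→(0,2)  cyc=20
S→(0,1)  cyc=23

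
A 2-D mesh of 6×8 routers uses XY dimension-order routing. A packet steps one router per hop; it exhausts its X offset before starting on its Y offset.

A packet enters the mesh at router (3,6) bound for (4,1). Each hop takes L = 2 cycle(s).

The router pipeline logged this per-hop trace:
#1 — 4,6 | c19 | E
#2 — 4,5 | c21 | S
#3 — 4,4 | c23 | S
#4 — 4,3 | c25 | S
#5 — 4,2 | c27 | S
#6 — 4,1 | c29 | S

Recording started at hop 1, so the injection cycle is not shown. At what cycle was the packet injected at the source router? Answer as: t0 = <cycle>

At hop 1 the cycle is 19; in general cyc_k = t0 + kL.
Therefore t0 = 19 − L = 17.

t0 = 17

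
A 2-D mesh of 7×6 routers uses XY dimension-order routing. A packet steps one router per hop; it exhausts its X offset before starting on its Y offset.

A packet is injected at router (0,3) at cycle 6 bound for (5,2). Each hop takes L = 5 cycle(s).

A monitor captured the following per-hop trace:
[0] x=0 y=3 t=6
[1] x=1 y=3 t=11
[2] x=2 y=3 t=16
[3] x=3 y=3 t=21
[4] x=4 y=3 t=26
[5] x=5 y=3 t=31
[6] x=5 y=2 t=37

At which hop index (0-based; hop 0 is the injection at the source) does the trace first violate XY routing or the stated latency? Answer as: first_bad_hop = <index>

check 1→ d=(1,0) cyc+5: ok
check 2→ d=(1,0) cyc+5: ok
check 3→ d=(1,0) cyc+5: ok
check 4→ d=(1,0) cyc+5: ok
check 5→ d=(1,0) cyc+5: ok
check 6→ d=(0,-1) cyc+6: BAD: Δcyc=6≠L

first_bad_hop = 6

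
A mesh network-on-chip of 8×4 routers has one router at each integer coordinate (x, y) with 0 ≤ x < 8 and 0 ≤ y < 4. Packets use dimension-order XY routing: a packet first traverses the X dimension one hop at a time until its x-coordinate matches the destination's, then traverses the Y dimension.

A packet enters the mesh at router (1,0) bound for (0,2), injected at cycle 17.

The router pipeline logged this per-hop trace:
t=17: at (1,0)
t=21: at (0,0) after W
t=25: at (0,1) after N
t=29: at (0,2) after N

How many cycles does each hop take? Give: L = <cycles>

Δcyc across hop 0→1: 21 − 17 = 4.
Each hop adds L, hence L = 4.

L = 4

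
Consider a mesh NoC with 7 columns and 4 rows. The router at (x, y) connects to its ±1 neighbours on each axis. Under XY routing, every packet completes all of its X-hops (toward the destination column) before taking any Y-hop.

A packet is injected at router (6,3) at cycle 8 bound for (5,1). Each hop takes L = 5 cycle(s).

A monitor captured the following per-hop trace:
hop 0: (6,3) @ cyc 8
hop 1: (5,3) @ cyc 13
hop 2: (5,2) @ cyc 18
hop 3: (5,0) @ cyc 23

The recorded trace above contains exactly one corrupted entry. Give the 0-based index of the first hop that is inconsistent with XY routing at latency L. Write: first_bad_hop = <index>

[1] (-1,+0) / 5c ⇒ ok
[2] (+0,-1) / 5c ⇒ ok
[3] (+0,-2) / 5c ⇒ BAD: non-unit step

first_bad_hop = 3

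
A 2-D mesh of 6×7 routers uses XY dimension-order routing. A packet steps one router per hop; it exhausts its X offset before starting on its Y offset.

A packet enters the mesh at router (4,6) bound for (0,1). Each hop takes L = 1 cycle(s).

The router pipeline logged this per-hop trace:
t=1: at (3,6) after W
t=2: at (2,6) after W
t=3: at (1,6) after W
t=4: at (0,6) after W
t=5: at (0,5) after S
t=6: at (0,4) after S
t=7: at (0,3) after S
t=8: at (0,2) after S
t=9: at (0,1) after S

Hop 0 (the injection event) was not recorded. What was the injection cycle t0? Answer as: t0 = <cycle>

Hop 1 reached at cycle 1; hop k is at t0 + k·L.
Therefore t0 = 1 − L = 0.

t0 = 0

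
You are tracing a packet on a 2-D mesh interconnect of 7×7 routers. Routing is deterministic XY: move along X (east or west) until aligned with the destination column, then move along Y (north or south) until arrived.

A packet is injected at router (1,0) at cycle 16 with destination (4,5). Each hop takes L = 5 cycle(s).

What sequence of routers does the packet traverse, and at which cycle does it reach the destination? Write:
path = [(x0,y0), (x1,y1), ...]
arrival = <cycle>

path = [(1,0), (2,0), (3,0), (4,0), (4,1), (4,2), (4,3), (4,4), (4,5)]
arrival = 56

src (1,0)  cyc=16
E→(2,0)  cyc=21
E→(3,0)  cyc=26
E→(4,0)  cyc=31
N→(4,1)  cyc=36
N→(4,2)  cyc=41
N→(4,3)  cyc=46
N→(4,4)  cyc=51
N→(4,5)  cyc=56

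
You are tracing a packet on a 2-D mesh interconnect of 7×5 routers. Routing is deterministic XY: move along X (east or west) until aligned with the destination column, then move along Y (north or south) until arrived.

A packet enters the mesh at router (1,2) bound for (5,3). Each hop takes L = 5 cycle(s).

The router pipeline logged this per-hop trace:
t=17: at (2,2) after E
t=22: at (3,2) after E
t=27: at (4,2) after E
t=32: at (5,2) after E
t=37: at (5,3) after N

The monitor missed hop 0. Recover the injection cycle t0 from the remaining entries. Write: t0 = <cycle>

t0 = 12

The first recorded entry is hop 1 at cycle 17.
Subtract one hop: t0 = 17 − 5 = 12.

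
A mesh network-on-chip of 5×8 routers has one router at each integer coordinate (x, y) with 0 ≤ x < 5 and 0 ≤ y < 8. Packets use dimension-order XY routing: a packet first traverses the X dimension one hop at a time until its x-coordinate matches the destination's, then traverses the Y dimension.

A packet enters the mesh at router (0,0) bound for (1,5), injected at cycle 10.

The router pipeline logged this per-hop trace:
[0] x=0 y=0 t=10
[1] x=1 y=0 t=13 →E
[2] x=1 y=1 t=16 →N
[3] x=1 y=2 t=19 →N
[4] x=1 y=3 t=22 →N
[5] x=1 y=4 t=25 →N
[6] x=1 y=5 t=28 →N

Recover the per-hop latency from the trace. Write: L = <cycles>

L = 3

From hop 0 (10) to hop 1 (13): +3 cycles.
One hop costs L cycles, so L = 3.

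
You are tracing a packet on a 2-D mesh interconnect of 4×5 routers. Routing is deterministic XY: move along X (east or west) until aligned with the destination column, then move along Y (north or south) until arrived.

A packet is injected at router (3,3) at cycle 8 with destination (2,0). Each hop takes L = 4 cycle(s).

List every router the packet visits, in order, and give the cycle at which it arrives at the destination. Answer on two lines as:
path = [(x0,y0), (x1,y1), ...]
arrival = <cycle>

t=8: at (3,3)
t=12: at (2,3) after W
t=16: at (2,2) after S
t=20: at (2,1) after S
t=24: at (2,0) after S

path = [(3,3), (2,3), (2,2), (2,1), (2,0)]
arrival = 24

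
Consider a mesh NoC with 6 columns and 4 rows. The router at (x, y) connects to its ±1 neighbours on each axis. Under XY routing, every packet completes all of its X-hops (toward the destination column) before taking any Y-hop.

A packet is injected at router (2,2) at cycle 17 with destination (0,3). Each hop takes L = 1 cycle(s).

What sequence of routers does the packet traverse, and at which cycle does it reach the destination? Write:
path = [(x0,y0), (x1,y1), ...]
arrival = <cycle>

  0. router=(2,2) cycle=17 (inject)
  1. router=(1,2) cycle=18 dir=W
  2. router=(0,2) cycle=19 dir=W
  3. router=(0,3) cycle=20 dir=N

path = [(2,2), (1,2), (0,2), (0,3)]
arrival = 20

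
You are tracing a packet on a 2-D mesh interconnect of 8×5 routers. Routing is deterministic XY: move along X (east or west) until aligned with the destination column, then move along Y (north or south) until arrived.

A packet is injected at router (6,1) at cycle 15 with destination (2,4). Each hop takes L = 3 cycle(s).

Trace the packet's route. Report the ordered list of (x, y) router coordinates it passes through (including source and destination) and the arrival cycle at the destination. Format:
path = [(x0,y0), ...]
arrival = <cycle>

path = [(6,1), (5,1), (4,1), (3,1), (2,1), (2,2), (2,3), (2,4)]
arrival = 36

  0. router=(6,1) cycle=15 (inject)
  1. router=(5,1) cycle=18 dir=W
  2. router=(4,1) cycle=21 dir=W
  3. router=(3,1) cycle=24 dir=W
  4. router=(2,1) cycle=27 dir=W
  5. router=(2,2) cycle=30 dir=N
  6. router=(2,3) cycle=33 dir=N
  7. router=(2,4) cycle=36 dir=N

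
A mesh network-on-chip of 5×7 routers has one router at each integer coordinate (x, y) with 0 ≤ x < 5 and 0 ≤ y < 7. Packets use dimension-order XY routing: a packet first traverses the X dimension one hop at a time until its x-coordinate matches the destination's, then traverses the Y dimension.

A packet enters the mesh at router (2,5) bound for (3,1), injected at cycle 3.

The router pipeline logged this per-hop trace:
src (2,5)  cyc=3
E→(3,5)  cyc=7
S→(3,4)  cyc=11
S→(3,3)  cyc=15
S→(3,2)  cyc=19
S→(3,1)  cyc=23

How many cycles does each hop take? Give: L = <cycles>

Δcyc across hop 0→1: 7 − 3 = 4.
That increment is L by definition: L = 4.

L = 4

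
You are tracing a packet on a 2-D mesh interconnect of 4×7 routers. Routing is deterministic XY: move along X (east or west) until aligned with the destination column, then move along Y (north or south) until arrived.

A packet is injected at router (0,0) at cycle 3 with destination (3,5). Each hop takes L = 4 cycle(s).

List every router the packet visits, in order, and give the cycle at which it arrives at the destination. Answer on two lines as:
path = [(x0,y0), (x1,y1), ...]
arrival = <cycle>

t=3: at (0,0)
t=7: at (1,0) after E
t=11: at (2,0) after E
t=15: at (3,0) after E
t=19: at (3,1) after N
t=23: at (3,2) after N
t=27: at (3,3) after N
t=31: at (3,4) after N
t=35: at (3,5) after N

path = [(0,0), (1,0), (2,0), (3,0), (3,1), (3,2), (3,3), (3,4), (3,5)]
arrival = 35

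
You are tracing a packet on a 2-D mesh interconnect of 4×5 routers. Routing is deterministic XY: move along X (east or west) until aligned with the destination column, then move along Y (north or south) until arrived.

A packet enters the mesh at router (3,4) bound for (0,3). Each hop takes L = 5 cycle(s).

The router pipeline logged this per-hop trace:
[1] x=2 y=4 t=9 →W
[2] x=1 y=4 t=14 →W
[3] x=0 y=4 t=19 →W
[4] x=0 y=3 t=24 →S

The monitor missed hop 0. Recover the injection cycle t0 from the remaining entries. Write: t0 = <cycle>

t0 = 4

The first recorded entry is hop 1 at cycle 9.
t0 = cyc[1] − L = 9 − 5 = 4.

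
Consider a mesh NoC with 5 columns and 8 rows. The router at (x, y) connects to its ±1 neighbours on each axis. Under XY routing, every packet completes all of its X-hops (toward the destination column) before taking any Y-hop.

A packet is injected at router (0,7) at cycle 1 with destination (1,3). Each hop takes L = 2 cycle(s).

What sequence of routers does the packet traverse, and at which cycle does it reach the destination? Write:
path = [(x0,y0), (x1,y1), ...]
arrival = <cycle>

path = [(0,7), (1,7), (1,6), (1,5), (1,4), (1,3)]
arrival = 11

t=1: at (0,7)
t=3: at (1,7) after E
t=5: at (1,6) after S
t=7: at (1,5) after S
t=9: at (1,4) after S
t=11: at (1,3) after S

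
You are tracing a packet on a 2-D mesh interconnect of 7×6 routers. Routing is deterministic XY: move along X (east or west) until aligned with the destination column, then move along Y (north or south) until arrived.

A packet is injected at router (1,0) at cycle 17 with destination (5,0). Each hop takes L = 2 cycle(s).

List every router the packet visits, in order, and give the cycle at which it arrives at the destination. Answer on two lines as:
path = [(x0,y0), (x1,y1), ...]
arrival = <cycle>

[0] x=1 y=0 t=17
[1] x=2 y=0 t=19 →E
[2] x=3 y=0 t=21 →E
[3] x=4 y=0 t=23 →E
[4] x=5 y=0 t=25 →E

path = [(1,0), (2,0), (3,0), (4,0), (5,0)]
arrival = 25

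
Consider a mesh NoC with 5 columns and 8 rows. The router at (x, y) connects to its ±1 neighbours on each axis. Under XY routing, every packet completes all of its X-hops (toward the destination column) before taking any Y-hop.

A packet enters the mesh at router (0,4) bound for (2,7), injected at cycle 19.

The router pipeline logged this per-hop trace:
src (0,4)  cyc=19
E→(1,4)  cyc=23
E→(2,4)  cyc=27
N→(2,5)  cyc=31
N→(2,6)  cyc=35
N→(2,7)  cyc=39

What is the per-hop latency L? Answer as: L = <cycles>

cyc[1] − cyc[0] = 23 − 19 = 4.
Each hop adds L, hence L = 4.

L = 4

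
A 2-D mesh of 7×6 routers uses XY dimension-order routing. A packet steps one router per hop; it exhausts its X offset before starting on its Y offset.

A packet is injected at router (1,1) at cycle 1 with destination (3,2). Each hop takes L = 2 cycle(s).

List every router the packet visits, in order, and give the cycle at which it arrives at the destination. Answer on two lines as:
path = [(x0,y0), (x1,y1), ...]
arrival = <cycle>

src (1,1)  cyc=1
E→(2,1)  cyc=3
E→(3,1)  cyc=5
N→(3,2)  cyc=7

path = [(1,1), (2,1), (3,1), (3,2)]
arrival = 7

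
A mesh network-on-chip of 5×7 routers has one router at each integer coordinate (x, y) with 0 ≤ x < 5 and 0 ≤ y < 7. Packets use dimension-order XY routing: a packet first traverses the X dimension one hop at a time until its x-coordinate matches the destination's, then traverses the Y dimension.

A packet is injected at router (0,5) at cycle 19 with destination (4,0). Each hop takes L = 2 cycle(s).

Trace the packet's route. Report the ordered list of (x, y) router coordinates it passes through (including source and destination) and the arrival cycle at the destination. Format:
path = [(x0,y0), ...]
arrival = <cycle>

hop 0: (0,5) @ cyc 19
hop 1: (1,5) @ cyc 21  [E]
hop 2: (2,5) @ cyc 23  [E]
hop 3: (3,5) @ cyc 25  [E]
hop 4: (4,5) @ cyc 27  [E]
hop 5: (4,4) @ cyc 29  [S]
hop 6: (4,3) @ cyc 31  [S]
hop 7: (4,2) @ cyc 33  [S]
hop 8: (4,1) @ cyc 35  [S]
hop 9: (4,0) @ cyc 37  [S]

path = [(0,5), (1,5), (2,5), (3,5), (4,5), (4,4), (4,3), (4,2), (4,1), (4,0)]
arrival = 37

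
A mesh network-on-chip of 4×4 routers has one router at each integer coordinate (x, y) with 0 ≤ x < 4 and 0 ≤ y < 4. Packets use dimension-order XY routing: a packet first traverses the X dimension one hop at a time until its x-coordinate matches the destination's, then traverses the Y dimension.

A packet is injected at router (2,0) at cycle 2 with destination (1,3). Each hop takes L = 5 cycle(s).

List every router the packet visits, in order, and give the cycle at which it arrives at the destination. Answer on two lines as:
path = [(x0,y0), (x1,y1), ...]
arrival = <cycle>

path = [(2,0), (1,0), (1,1), (1,2), (1,3)]
arrival = 22

src (2,0)  cyc=2
W→(1,0)  cyc=7
N→(1,1)  cyc=12
N→(1,2)  cyc=17
N→(1,3)  cyc=22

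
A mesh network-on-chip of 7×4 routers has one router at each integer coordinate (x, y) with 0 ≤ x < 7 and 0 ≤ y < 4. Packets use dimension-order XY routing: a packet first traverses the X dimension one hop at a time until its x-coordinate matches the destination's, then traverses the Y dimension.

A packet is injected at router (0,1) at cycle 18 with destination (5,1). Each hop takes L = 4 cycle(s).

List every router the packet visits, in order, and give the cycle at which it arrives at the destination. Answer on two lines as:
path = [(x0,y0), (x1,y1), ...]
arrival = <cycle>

path = [(0,1), (1,1), (2,1), (3,1), (4,1), (5,1)]
arrival = 38

t=18: at (0,1)
t=22: at (1,1) after E
t=26: at (2,1) after E
t=30: at (3,1) after E
t=34: at (4,1) after E
t=38: at (5,1) after E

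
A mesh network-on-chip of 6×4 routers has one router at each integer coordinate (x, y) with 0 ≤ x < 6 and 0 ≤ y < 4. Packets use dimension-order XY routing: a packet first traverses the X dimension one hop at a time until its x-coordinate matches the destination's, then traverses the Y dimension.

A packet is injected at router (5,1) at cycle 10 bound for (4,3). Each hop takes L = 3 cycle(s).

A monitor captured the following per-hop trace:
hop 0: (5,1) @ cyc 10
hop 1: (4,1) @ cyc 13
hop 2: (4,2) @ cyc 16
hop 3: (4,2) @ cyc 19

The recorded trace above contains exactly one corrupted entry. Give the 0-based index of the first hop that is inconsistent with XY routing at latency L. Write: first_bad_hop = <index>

hop 1: step (-1,+0), +3 cyc — ok
hop 2: step (+0,+1), +3 cyc — ok
hop 3: step (+0,+0), +3 cyc — BAD: non-unit step

first_bad_hop = 3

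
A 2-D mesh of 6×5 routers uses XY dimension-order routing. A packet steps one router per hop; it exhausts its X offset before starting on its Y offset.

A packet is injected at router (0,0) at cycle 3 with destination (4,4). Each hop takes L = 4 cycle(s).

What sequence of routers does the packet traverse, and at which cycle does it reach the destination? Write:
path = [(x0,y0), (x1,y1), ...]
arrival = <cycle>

[0] x=0 y=0 t=3
[1] x=1 y=0 t=7 →E
[2] x=2 y=0 t=11 →E
[3] x=3 y=0 t=15 →E
[4] x=4 y=0 t=19 →E
[5] x=4 y=1 t=23 →N
[6] x=4 y=2 t=27 →N
[7] x=4 y=3 t=31 →N
[8] x=4 y=4 t=35 →N

path = [(0,0), (1,0), (2,0), (3,0), (4,0), (4,1), (4,2), (4,3), (4,4)]
arrival = 35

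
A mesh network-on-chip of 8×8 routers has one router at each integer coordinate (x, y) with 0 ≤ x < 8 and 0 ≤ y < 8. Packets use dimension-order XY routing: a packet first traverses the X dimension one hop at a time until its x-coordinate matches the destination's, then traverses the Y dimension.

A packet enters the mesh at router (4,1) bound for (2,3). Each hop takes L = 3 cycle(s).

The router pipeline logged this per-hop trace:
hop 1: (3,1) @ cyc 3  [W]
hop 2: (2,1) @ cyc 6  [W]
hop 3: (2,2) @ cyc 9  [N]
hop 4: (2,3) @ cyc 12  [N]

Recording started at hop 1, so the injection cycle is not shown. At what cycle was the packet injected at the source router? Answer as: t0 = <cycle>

t0 = 0

The first recorded entry is hop 1 at cycle 3.
t0 = cyc[1] − L = 3 − 3 = 0.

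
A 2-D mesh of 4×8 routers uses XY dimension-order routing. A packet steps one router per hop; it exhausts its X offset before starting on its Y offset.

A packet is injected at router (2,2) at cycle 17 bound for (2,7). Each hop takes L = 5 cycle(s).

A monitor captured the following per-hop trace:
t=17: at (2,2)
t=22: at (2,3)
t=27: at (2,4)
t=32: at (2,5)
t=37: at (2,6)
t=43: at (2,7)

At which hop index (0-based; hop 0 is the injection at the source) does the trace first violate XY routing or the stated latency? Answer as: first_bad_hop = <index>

hop 1: step (+0,+1), +5 cyc — ok
hop 2: step (+0,+1), +5 cyc — ok
hop 3: step (+0,+1), +5 cyc — ok
hop 4: step (+0,+1), +5 cyc — ok
hop 5: step (+0,+1), +6 cyc — BAD: Δcyc=6≠L

first_bad_hop = 5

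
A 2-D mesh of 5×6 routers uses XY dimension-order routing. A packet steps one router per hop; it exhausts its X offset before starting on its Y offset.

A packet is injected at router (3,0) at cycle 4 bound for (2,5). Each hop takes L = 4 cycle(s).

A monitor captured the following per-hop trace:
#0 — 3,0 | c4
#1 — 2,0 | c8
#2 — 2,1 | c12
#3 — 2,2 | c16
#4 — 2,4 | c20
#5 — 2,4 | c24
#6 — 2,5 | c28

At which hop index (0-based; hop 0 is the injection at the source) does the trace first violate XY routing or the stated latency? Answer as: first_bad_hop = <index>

first_bad_hop = 4

  1: Δx=-1 Δy=+0 Δt=4 [ok]
  2: Δx=+0 Δy=+1 Δt=4 [ok]
  3: Δx=+0 Δy=+1 Δt=4 [ok]
  4: Δx=+0 Δy=+2 Δt=4 [BAD: non-unit step]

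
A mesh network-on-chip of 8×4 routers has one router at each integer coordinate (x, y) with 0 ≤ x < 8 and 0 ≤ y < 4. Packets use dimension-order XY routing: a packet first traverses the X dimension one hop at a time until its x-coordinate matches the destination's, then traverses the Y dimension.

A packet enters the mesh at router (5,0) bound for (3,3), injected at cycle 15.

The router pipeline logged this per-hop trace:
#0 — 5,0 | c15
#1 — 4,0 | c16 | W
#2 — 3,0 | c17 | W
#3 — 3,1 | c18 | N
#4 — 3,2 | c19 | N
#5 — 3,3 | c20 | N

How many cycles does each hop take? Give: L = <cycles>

L = 1

From hop 0 (15) to hop 1 (16): +1 cycles.
That increment is L by definition: L = 1.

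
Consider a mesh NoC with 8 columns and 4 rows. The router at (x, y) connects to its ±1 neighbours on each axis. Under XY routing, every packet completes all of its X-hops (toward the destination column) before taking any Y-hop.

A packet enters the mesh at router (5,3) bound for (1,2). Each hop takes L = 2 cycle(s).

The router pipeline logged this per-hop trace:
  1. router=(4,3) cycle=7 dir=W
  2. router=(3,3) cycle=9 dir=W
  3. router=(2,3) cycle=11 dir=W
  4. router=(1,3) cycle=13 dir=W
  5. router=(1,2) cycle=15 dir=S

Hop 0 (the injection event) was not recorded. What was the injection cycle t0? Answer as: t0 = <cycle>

t0 = 5

At hop 1 the cycle is 7; in general cyc_k = t0 + kL.
Therefore t0 = 7 − L = 5.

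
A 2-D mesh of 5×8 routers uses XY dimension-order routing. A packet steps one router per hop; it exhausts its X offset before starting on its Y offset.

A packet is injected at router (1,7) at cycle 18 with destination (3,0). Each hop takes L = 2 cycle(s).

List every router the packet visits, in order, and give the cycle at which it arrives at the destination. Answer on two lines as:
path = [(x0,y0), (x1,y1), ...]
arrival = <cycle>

path = [(1,7), (2,7), (3,7), (3,6), (3,5), (3,4), (3,3), (3,2), (3,1), (3,0)]
arrival = 36

src (1,7)  cyc=18
E→(2,7)  cyc=20
E→(3,7)  cyc=22
S→(3,6)  cyc=24
S→(3,5)  cyc=26
S→(3,4)  cyc=28
S→(3,3)  cyc=30
S→(3,2)  cyc=32
S→(3,1)  cyc=34
S→(3,0)  cyc=36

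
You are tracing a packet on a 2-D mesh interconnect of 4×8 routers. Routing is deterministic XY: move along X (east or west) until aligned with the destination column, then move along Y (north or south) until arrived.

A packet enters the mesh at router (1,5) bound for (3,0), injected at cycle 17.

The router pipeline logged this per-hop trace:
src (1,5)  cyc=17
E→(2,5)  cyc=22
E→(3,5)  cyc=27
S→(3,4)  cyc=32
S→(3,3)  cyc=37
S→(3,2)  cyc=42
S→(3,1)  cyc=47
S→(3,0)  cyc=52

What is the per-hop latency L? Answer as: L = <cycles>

L = 5

From hop 0 (17) to hop 1 (22): +5 cycles.
Per-hop latency L = Δcyc = 5.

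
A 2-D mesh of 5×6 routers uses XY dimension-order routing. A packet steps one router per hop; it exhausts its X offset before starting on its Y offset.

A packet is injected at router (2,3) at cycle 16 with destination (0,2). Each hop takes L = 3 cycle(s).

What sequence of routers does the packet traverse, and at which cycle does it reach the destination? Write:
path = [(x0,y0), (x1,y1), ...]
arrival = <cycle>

[0] x=2 y=3 t=16
[1] x=1 y=3 t=19 →W
[2] x=0 y=3 t=22 →W
[3] x=0 y=2 t=25 →S

path = [(2,3), (1,3), (0,3), (0,2)]
arrival = 25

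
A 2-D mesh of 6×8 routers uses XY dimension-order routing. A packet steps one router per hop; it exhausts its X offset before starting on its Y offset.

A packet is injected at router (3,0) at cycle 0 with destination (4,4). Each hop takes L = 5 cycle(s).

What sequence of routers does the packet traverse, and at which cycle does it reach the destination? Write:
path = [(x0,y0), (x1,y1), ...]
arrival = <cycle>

src (3,0)  cyc=0
E→(4,0)  cyc=5
N→(4,1)  cyc=10
N→(4,2)  cyc=15
N→(4,3)  cyc=20
N→(4,4)  cyc=25

path = [(3,0), (4,0), (4,1), (4,2), (4,3), (4,4)]
arrival = 25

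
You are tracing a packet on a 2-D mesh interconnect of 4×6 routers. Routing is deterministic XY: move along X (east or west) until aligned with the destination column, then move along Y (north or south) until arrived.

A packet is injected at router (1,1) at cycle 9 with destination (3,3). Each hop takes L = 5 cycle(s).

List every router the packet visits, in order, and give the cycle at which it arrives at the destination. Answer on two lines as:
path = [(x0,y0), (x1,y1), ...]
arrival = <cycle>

hop 0: (1,1) @ cyc 9
hop 1: (2,1) @ cyc 14  [E]
hop 2: (3,1) @ cyc 19  [E]
hop 3: (3,2) @ cyc 24  [N]
hop 4: (3,3) @ cyc 29  [N]

path = [(1,1), (2,1), (3,1), (3,2), (3,3)]
arrival = 29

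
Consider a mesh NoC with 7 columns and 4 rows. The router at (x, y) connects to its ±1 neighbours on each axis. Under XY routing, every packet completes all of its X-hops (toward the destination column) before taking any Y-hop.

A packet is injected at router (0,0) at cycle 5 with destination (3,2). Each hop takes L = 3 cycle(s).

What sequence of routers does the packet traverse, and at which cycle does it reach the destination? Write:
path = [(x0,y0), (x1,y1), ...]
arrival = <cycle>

path = [(0,0), (1,0), (2,0), (3,0), (3,1), (3,2)]
arrival = 20

[0] x=0 y=0 t=5
[1] x=1 y=0 t=8 →E
[2] x=2 y=0 t=11 →E
[3] x=3 y=0 t=14 →E
[4] x=3 y=1 t=17 →N
[5] x=3 y=2 t=20 →N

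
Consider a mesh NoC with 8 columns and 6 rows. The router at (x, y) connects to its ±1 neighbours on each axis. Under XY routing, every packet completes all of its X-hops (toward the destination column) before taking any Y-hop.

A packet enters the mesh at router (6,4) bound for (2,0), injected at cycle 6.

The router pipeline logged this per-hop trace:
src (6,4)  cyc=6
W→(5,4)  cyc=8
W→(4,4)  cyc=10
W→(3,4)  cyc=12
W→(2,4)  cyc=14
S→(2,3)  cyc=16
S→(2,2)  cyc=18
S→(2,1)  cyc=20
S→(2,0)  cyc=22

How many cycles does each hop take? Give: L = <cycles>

cyc[1] − cyc[0] = 8 − 6 = 2.
That increment is L by definition: L = 2.

L = 2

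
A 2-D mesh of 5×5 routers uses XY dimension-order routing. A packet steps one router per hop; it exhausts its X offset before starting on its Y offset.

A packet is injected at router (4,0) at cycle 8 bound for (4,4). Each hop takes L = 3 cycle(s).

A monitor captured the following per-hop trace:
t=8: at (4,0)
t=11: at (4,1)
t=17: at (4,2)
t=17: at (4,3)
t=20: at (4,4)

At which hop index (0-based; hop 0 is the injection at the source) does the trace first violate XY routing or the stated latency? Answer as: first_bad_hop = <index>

first_bad_hop = 2

[1] (+0,+1) / 3c ⇒ ok
[2] (+0,+1) / 6c ⇒ BAD: Δcyc=6≠L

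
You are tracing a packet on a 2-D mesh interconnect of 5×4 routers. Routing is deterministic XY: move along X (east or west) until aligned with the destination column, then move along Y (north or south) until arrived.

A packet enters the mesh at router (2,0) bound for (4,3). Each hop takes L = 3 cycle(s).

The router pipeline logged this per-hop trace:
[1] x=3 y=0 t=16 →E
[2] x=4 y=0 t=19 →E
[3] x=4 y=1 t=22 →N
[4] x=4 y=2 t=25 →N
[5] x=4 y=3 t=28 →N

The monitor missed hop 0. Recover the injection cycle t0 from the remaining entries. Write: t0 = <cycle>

Hop 1 reached at cycle 16; hop k is at t0 + k·L.
Subtract one hop: t0 = 16 − 3 = 13.

t0 = 13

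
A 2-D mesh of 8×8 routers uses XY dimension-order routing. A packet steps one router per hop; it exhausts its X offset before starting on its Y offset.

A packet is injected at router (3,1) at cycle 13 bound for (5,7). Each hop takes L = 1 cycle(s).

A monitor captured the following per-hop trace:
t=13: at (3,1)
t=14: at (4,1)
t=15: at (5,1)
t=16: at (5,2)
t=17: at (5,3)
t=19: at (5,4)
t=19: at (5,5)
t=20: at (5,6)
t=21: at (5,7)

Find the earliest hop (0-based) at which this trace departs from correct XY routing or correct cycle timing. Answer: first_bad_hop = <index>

  1: Δx=+1 Δy=+0 Δt=1 [ok]
  2: Δx=+1 Δy=+0 Δt=1 [ok]
  3: Δx=+0 Δy=+1 Δt=1 [ok]
  4: Δx=+0 Δy=+1 Δt=1 [ok]
  5: Δx=+0 Δy=+1 Δt=2 [BAD: Δcyc=2≠L]

first_bad_hop = 5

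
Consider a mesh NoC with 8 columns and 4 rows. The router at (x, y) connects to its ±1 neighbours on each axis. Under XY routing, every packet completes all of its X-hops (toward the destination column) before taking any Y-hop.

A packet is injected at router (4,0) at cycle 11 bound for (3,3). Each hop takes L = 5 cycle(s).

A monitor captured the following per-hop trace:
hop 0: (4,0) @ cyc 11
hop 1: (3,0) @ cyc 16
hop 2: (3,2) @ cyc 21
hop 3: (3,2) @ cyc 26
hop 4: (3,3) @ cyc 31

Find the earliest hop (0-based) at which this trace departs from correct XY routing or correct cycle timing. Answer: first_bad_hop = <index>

first_bad_hop = 2

[1] (-1,+0) / 5c ⇒ ok
[2] (+0,+2) / 5c ⇒ BAD: non-unit step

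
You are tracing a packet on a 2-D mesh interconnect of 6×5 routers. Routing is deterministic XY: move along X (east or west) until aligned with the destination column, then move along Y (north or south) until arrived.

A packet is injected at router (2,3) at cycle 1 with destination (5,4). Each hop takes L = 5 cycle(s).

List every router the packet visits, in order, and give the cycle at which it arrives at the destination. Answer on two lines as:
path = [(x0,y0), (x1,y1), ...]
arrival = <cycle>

path = [(2,3), (3,3), (4,3), (5,3), (5,4)]
arrival = 21

src (2,3)  cyc=1
E→(3,3)  cyc=6
E→(4,3)  cyc=11
E→(5,3)  cyc=16
N→(5,4)  cyc=21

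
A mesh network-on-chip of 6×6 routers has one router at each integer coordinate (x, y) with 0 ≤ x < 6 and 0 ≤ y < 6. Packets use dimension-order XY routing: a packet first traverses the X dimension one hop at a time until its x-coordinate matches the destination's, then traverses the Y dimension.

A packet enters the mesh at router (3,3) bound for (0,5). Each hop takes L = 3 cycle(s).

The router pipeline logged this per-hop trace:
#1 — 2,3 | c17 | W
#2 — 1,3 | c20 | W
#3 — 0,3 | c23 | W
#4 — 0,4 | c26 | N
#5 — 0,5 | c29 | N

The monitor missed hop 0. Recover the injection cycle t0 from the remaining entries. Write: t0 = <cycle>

The first recorded entry is hop 1 at cycle 17.
Therefore t0 = 17 − L = 14.

t0 = 14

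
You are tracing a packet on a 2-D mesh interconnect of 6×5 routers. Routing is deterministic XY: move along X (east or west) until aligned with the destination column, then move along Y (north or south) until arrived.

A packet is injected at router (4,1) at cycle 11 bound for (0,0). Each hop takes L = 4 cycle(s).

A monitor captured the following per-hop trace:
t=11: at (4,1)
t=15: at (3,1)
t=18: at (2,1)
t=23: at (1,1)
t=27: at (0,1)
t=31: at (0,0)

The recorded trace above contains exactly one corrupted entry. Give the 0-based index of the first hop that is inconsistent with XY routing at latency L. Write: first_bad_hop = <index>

first_bad_hop = 2

hop 1: step (-1,+0), +4 cyc — ok
hop 2: step (-1,+0), +3 cyc — BAD: Δcyc=3≠L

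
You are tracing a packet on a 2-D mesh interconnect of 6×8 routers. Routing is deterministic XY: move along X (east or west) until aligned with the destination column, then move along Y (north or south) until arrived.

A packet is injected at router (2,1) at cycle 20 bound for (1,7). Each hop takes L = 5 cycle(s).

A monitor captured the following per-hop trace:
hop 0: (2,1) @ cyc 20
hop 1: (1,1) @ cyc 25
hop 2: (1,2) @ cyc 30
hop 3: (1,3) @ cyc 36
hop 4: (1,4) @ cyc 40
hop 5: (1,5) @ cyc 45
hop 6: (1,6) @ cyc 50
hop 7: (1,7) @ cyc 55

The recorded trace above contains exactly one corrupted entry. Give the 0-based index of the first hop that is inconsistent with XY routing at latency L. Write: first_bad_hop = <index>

first_bad_hop = 3

hop 1: step (-1,+0), +5 cyc — ok
hop 2: step (+0,+1), +5 cyc — ok
hop 3: step (+0,+1), +6 cyc — BAD: Δcyc=6≠L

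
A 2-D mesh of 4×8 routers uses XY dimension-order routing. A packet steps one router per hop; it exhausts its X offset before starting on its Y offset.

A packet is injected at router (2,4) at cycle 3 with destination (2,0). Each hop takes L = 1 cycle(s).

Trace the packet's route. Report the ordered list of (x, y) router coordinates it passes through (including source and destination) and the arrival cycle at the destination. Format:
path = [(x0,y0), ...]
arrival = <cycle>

path = [(2,4), (2,3), (2,2), (2,1), (2,0)]
arrival = 7

t=3: at (2,4)
t=4: at (2,3) after S
t=5: at (2,2) after S
t=6: at (2,1) after S
t=7: at (2,0) after S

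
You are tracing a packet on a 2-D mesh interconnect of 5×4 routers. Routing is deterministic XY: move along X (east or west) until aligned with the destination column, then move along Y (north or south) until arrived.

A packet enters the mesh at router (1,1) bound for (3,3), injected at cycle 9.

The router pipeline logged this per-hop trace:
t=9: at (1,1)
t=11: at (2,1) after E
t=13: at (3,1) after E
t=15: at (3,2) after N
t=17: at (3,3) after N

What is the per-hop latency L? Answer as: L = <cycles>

From hop 0 (9) to hop 1 (11): +2 cycles.
Per-hop latency L = Δcyc = 2.

L = 2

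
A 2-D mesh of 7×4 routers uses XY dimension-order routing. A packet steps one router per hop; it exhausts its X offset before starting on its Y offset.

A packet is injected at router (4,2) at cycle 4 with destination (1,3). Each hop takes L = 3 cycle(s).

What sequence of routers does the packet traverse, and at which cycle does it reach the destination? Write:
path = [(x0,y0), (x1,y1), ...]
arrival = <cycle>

  0. router=(4,2) cycle=4 (inject)
  1. router=(3,2) cycle=7 dir=W
  2. router=(2,2) cycle=10 dir=W
  3. router=(1,2) cycle=13 dir=W
  4. router=(1,3) cycle=16 dir=N

path = [(4,2), (3,2), (2,2), (1,2), (1,3)]
arrival = 16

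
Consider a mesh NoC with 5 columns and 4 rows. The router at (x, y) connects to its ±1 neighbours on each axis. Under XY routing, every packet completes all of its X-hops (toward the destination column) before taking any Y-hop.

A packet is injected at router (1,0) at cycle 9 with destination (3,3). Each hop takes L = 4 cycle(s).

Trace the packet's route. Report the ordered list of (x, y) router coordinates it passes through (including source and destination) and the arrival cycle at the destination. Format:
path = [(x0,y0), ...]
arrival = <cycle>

t=9: at (1,0)
t=13: at (2,0) after E
t=17: at (3,0) after E
t=21: at (3,1) after N
t=25: at (3,2) after N
t=29: at (3,3) after N

path = [(1,0), (2,0), (3,0), (3,1), (3,2), (3,3)]
arrival = 29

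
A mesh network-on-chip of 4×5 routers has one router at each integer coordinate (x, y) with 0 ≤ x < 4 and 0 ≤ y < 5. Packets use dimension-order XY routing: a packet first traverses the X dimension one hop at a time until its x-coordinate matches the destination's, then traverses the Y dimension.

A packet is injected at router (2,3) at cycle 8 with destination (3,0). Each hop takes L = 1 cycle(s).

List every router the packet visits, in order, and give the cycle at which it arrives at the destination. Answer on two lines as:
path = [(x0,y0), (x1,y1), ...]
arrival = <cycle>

src (2,3)  cyc=8
E→(3,3)  cyc=9
S→(3,2)  cyc=10
S→(3,1)  cyc=11
S→(3,0)  cyc=12

path = [(2,3), (3,3), (3,2), (3,1), (3,0)]
arrival = 12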